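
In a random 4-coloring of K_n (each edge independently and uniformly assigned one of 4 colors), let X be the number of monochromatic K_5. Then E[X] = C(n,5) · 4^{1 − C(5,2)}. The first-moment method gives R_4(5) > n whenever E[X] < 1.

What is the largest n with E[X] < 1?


We need C(n, 5) · 4^{1 − 10} < 1, i.e. C(n, 5) < 4^{10 − 1} = 262144.
Check values of n near the boundary:
  n = 29: C(29, 5) = 118755; 118755 < 262144? YES
  n = 30: C(30, 5) = 142506; 142506 < 262144? YES
  n = 31: C(31, 5) = 169911; 169911 < 262144? YES
  n = 32: C(32, 5) = 201376; 201376 < 262144? YES
  n = 33: C(33, 5) = 237336; 237336 < 262144? YES
  n = 34: C(34, 5) = 278256; 278256 < 262144? NO
The largest n with C(n, 5) < 262144 is n = 33 (where E[X] = 29667/32768 ≈ 0.9053650). Hence R_4(5) > 33, i.e. R_4(5) ≥ 34.

Largest n = 33; hence R_4(5) > 33.


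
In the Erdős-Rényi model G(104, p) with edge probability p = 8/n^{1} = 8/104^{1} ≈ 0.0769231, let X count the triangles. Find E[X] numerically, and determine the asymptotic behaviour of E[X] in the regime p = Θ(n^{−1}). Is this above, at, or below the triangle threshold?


Number of potential triangles: C(104, 3) = 182104.
Each occurs with probability p³ ≈ (0.0769231)³ ≈ 4.55166136e-04.
By linearity: E[X] = C(104, 3)·p³ ≈ 182104 · 4.55166136e-04 ≈ 82.887574.
Here α = 1, so p = 8/n is exactly at the triangle threshold p ~ 1/n. Asymptotically E[X] → c³/6 = 8³/6 = 256/3 ≈ 85.333333, a bounded constant. In this regime the triangle count is asymptotically Poisson(c³/6).

E[X] ≈ 82.887574; in regime p = Θ(1/n^{1}) E[X] stays bounded (at the triangle threshold p ~ 1/n).


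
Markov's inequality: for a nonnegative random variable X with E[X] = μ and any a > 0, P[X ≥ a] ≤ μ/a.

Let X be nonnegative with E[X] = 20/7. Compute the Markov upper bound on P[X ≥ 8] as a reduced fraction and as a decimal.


μ = E[X] = 20/7, a = 8.
Markov: P[X ≥ 8] ≤ μ/a = (20/7)/8 = 5/14.
Numerically: ≈ 0.3571.
(Since a = 8 > μ = 2.8571, the bound 5/14 is < 1 and informative.)

P[X ≥ 8] ≤ 5/14 ≈ 0.3571.


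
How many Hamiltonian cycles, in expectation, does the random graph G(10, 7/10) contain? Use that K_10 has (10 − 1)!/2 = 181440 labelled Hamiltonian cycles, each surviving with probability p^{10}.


K_10 has (10 − 1)!/2 = 181440 labelled Hamiltonian cycles.
For each such Hamiltonian cycle H, let X_H = 1 if all 10 edges of H are present in G. Then P[X_H = 1] = p^{10} = (7/10)^{10} = 282475249/10000000000.
By linearity of expectation: E[X] = Σ_H E[X_H] = 181440 · p^{10} = 181440 · 282475249/10000000000 = 160163466183/31250000.
Numerically: E[X] ≈ 5125.

E[X] = 181440 · (7/10)^{10} = 160163466183/31250000 ≈ 5125.


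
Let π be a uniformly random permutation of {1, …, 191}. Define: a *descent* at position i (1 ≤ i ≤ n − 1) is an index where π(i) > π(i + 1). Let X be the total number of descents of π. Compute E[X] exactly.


Write X = Σ X_I over i = 1, …, 190, with X_I the indicator of one descent.
There are 190 indicators.
For each fixed i, the pair (π(i), π(i+1)) is a uniformly random ordered pair of distinct values from {1, …, 191}; by symmetry P[π(i) > π(i+1)] = 1/2.
By linearity: E[X] = 190 · (1/2) = (191 − 1) · (1/2) = 95 ≈ 95.000.

E[X] = 95 = 95.000.


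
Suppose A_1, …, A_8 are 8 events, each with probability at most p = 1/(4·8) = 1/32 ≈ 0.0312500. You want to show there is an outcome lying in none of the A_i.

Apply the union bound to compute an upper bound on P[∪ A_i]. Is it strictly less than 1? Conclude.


Union bound: P[∪_{i=1}^{8} A_i] ≤ Σ_i P[A_i] ≤ 8·p = 8·(1/32) = 1/4.
Numerically: 1/4 ≈ 0.2500000.
Is 1/4 < 1? YES.
Since P[∪ A_i] ≤ 1/4 < 1, the complement has P[∩ A_i^c] ≥ 1 − 1/4 = 3/4 > 0, so some outcome avoids every A_i.

8·p = 1/4 ≈ 0.2500000; existence CERTIFIED by the union bound.


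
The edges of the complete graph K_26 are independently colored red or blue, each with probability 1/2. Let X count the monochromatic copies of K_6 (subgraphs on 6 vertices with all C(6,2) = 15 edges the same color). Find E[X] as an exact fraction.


Let X = Σ_S X_S over the C(26, 6) = 230230 subsets S of size 6, where X_S = 1 if the K_6 on S is monochromatic.
For a fixed S, the K_6 on S has C(6, 2) = 15 edges. P[all 15 edges red] = (1/2)^15, and likewise for blue, so P[monochromatic] = 2·(1/2)^15 = 2^{1 − 15} = 1/16384.
By linearity of expectation: E[X] = C(26, 6) · 2^{1 − 15} = 230230 · 1/16384 = 115115/8192.
Numerically: E[X] ≈ 14.052124.

E[X] = C(26,6)·2^(1−C(6,2)) = 115115/8192 ≈ 14.052124.


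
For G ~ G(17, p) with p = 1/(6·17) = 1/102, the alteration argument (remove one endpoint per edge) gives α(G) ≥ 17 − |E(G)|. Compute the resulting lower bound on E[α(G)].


E[|E(G)|] = C(17, 2)·p = 136 · (1/102) = 4/3.
E[α(G)] ≥ n − E[|E(G)|] = 17 − 4/3 = 47/3.
Numerically: ≈ 15.666667.
(This is only a lower bound; the true E[α(G)] may be larger.)

E[α(G)] ≥ 47/3 ≈ 15.666667.


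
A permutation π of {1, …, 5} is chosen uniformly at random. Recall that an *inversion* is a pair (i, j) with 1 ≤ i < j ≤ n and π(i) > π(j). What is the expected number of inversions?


Write X = Σ X_I over the C(5, 2) = 10 pairs i < j, with X_I the indicator of one inversion.
There are 10 indicators.
For each fixed pair i < j, the values π(i) and π(j) are two distinct elements of {1, …, 5} in uniformly random order; by symmetry P[π(i) > π(j)] = 1/2.
By linearity: E[X] = 10 · (1/2) = C(5, 2) · (1/2) = 10/2 = 5 ≈ 5.0000.

E[X] = 5 = 5.0000.


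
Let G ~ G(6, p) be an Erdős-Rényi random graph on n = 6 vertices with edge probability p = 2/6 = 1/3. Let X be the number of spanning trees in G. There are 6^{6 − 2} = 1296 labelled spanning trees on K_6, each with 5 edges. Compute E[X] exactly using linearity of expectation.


K_6 has 6^{6 − 2} = 1296 labelled spanning trees.
For each such spanning tree H, let X_H = 1 if all 5 edges of H are present in G. Then P[X_H = 1] = p^{5} = (1/3)^{5} = 1/243.
Summing the indicators: E[X] = Σ_H E[X_H] = 1296 · p^{5} = 1296 · 1/243 = 16/3.
Numerically: E[X] ≈ 5.333.

E[X] = 1296 · (1/3)^{5} = 16/3 ≈ 5.333.


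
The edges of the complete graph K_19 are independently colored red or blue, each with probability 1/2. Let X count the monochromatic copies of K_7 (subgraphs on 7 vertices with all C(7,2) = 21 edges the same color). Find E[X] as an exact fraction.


Let X = Σ_S X_S over the C(19, 7) = 50388 subsets S of size 7, where X_S = 1 if the K_7 on S is monochromatic.
For a fixed S, the K_7 on S has C(7, 2) = 21 edges. P[all 21 edges red] = (1/2)^21, and likewise for blue, so P[monochromatic] = 2·(1/2)^21 = 2^{1 − 21} = 1/1048576.
By linearity of expectation: E[X] = C(19, 7) · 2^{1 − 21} = 50388 · 1/1048576 = 12597/262144.
Numerically: E[X] ≈ 0.048054.

E[X] = C(19,7)·2^(1−C(7,2)) = 12597/262144 ≈ 0.048054.


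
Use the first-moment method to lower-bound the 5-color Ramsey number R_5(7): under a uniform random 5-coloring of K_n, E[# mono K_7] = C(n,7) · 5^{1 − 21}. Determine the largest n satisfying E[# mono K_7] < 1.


We need C(n, 7) · 5^{1 − 21} < 1, i.e. C(n, 7) < 5^{21 − 1} = 95367431640625.
Check values of n near the boundary:
  n = 335: C(335, 7) = 88202498238195; 88202498238195 < 95367431640625? YES
  n = 336: C(336, 7) = 90079147136880; 90079147136880 < 95367431640625? YES
  n = 337: C(337, 7) = 91989916924632; 91989916924632 < 95367431640625? YES
  n = 338: C(338, 7) = 93935323022736; 93935323022736 < 95367431640625? YES
  n = 339: C(339, 7) = 95915887062372; 95915887062372 < 95367431640625? NO
  n = 340: C(340, 7) = 97932136940560; 97932136940560 < 95367431640625? NO
  n = 341: C(341, 7) = 99984606876440; 99984606876440 < 95367431640625? NO
The largest n with C(n, 7) < 95367431640625 is n = 338 (where E[X] = 93935323022736/95367431640625 ≈ 0.98498). Hence R_5(7) > 338, i.e. R_5(7) ≥ 339.

Largest n = 338; hence R_5(7) > 338.


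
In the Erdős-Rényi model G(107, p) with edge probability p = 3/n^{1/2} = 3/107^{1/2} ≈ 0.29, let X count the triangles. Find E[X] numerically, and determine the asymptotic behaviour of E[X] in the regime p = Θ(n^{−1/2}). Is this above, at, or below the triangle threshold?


Number of potential triangles: C(107, 3) = 198485.
Each occurs with probability p³ ≈ (0.29)³ ≈ 2.43943e-02.
By linearity: E[X] = C(107, 3)·p³ ≈ 198485 · 2.43943e-02 ≈ 4841.900.
Since α = 1/2 < 1, p = c/n^{1/2} ≫ 1/n is above the triangle threshold p ~ 1/n. Asymptotically E[X] ~ (c³/6)·n^{3(1−α)} = (3³/6)·n^{1.5} → ∞; triangles are abundant w.h.p.

E[X] ≈ 4841.900; in regime p = Θ(1/n^{1/2}) E[X] diverges (above the triangle threshold p ~ 1/n).


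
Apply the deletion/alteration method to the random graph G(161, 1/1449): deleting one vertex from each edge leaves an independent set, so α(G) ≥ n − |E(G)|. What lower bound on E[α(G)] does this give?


E[|E(G)|] = C(161, 2)·p = 12880 · (1/1449) = 80/9.
E[α(G)] ≥ n − E[|E(G)|] = 161 − 80/9 = 1369/9.
Numerically: ≈ 152.111.
(This is only a lower bound; the true E[α(G)] may be larger.)

E[α(G)] ≥ 1369/9 ≈ 152.111.


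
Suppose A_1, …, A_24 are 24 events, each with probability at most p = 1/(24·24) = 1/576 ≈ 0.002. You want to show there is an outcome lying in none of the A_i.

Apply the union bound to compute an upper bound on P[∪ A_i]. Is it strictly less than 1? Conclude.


Union bound: P[∪_{i=1}^{24} A_i] ≤ Σ_i P[A_i] ≤ 24·p = 24·(1/576) = 1/24.
Numerically: 1/24 ≈ 0.042.
Is 1/24 < 1? YES.
Since P[∪ A_i] ≤ 1/24 < 1, the complement has P[∩ A_i^c] ≥ 1 − 1/24 = 23/24 > 0, so some outcome avoids every A_i.

24·p = 1/24 ≈ 0.042; existence CERTIFIED by the union bound.


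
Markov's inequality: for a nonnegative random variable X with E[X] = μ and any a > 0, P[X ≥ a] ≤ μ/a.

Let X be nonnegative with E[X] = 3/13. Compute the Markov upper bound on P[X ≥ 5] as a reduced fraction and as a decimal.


μ = E[X] = 3/13, a = 5.
Markov: P[X ≥ 5] ≤ μ/a = (3/13)/5 = 3/65.
Numerically: ≈ 0.04615.
(Since a = 5 > μ = 0.23077, the bound 3/65 is < 1 and informative.)

P[X ≥ 5] ≤ 3/65 ≈ 0.04615.


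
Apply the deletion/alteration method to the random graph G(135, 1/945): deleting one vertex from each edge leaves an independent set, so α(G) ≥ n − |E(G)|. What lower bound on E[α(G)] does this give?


E[|E(G)|] = C(135, 2)·p = 9045 · (1/945) = 67/7.
E[α(G)] ≥ n − E[|E(G)|] = 135 − 67/7 = 878/7.
Numerically: ≈ 125.428571.
(This is only a lower bound; the true E[α(G)] may be larger.)

E[α(G)] ≥ 878/7 ≈ 125.428571.


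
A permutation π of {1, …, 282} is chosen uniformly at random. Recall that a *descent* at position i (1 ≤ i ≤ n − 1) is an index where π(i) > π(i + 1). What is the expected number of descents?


Write X = Σ X_I over i = 1, …, 281, with X_I the indicator of one descent.
There are 281 indicators.
For each fixed i, the pair (π(i), π(i+1)) is a uniformly random ordered pair of distinct values from {1, …, 282}; by symmetry P[π(i) > π(i+1)] = 1/2.
By linearity: E[X] = 281 · (1/2) = (282 − 1) · (1/2) = 281/2 ≈ 140.500000.

E[X] = 281/2 = 140.500000.


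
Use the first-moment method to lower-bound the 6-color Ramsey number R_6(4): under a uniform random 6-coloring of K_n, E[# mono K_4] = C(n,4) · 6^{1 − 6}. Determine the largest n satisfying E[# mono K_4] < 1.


We need C(n, 4) · 6^{1 − 6} < 1, i.e. C(n, 4) < 6^{6 − 1} = 7776.
Check values of n near the boundary:
  n = 18: C(18, 4) = 3060; 3060 < 7776? YES
  n = 19: C(19, 4) = 3876; 3876 < 7776? YES
  n = 20: C(20, 4) = 4845; 4845 < 7776? YES
  n = 21: C(21, 4) = 5985; 5985 < 7776? YES
  n = 22: C(22, 4) = 7315; 7315 < 7776? YES
  n = 23: C(23, 4) = 8855; 8855 < 7776? NO
  n = 24: C(24, 4) = 10626; 10626 < 7776? NO
  n = 25: C(25, 4) = 12650; 12650 < 7776? NO
The largest n with C(n, 4) < 7776 is n = 22 (where E[X] = 7315/7776 ≈ 0.941). Hence R_6(4) > 22, i.e. R_6(4) ≥ 23.

Largest n = 22; hence R_6(4) > 22.


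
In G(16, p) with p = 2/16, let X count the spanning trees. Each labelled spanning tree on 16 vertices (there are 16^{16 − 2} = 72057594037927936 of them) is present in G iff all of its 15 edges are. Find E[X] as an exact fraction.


K_16 has 16^{16 − 2} = 72057594037927936 labelled spanning trees.
For each such spanning tree H, let X_H = 1 if all 15 edges of H are present in G. Then P[X_H = 1] = p^{15} = (1/8)^{15} = 1/35184372088832.
Summing the indicators: E[X] = Σ_H E[X_H] = 72057594037927936 · p^{15} = 72057594037927936 · 1/35184372088832 = 2048.
Numerically: E[X] ≈ 2048.

E[X] = 72057594037927936 · (1/8)^{15} = 2048 ≈ 2048.


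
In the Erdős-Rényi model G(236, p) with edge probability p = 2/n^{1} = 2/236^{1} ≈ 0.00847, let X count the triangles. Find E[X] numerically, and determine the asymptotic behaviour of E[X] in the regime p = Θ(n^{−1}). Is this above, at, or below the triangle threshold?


Number of potential triangles: C(236, 3) = 2162940.
Each occurs with probability p³ ≈ (0.00847)³ ≈ 6.08631e-07.
By linearity: E[X] = C(236, 3)·p³ ≈ 2162940 · 6.08631e-07 ≈ 1.316.
Here α = 1, so p = 2/n is exactly at the triangle threshold p ~ 1/n. Asymptotically E[X] → c³/6 = 2³/6 = 4/3 ≈ 1.333, a bounded constant. In this regime the triangle count is asymptotically Poisson(c³/6).

E[X] ≈ 1.316; in regime p = Θ(1/n^{1}) E[X] stays bounded (at the triangle threshold p ~ 1/n).


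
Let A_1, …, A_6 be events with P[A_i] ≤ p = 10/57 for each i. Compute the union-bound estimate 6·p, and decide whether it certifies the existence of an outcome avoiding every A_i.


Union bound: P[∪_{i=1}^{6} A_i] ≤ Σ_i P[A_i] ≤ 6·p = 6·(10/57) = 20/19.
Numerically: 20/19 ≈ 1.0526316.
Is 20/19 < 1? NO.
Since the bound 20/19 is ≥ 1, the union bound is uninformative here; it does NOT by itself certify existence.

6·p = 20/19 ≈ 1.0526316; existence NOT certified by the union bound.


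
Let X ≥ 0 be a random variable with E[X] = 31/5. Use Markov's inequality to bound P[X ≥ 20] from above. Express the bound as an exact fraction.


μ = E[X] = 31/5, a = 20.
Markov: P[X ≥ 20] ≤ μ/a = (31/5)/20 = 31/100.
Numerically: ≈ 0.3100.
(Since a = 20 > μ = 6.2000, the bound 31/100 is < 1 and informative.)

P[X ≥ 20] ≤ 31/100 ≈ 0.3100.


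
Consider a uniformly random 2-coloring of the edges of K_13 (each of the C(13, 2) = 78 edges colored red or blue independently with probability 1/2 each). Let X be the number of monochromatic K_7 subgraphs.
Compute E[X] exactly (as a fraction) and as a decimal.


Let X = Σ_S X_S over the C(13, 7) = 1716 subsets S of size 7, where X_S = 1 if the K_7 on S is monochromatic.
For a fixed S, the K_7 on S has C(7, 2) = 21 edges. P[all 21 edges red] = (1/2)^21, and likewise for blue, so P[monochromatic] = 2·(1/2)^21 = 2^{1 − 21} = 1/1048576.
By linearity: E[X] = C(13, 7) · 2^{1 − 21} = 1716 · 1/1048576 = 429/262144.
Numerically: E[X] ≈ 0.002.

E[X] = C(13,7)·2^(1−C(7,2)) = 429/262144 ≈ 0.002.


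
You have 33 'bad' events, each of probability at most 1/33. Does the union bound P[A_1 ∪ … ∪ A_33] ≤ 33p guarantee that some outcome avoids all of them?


Union bound: P[∪_{i=1}^{33} A_i] ≤ Σ_i P[A_i] ≤ 33·p = 33·(1/33) = 1.
Numerically: 1 ≈ 1.000.
Is 1 < 1? NO.
Since the bound 1 is ≥ 1, the union bound is uninformative here; it does NOT by itself certify existence.

33·p = 1 ≈ 1.000; existence NOT certified by the union bound.


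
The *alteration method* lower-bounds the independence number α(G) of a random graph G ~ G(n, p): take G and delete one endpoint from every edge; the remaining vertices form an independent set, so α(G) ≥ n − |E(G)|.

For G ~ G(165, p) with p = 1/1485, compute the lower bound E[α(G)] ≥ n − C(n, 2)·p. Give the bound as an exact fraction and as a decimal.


E[|E(G)|] = C(165, 2)·p = 13530 · (1/1485) = 82/9.
E[α(G)] ≥ n − E[|E(G)|] = 165 − 82/9 = 1403/9.
Numerically: ≈ 155.888889.
(This is only a lower bound; the true E[α(G)] may be larger.)

E[α(G)] ≥ 1403/9 ≈ 155.888889.


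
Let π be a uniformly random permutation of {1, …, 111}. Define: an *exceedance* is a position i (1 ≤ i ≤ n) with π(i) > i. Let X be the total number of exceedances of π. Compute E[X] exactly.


Write X = Σ_{i=1}^{111} X_i, where X_i = 1_{π(i) > i}.
For each fixed i, π(i) is uniform over {1, …, 111} (marginal of a uniform permutation), so P[π(i) > i] = (n − i)/n. Summing: Σ_{i=1}^{111} (n − i)/n = (0 + 1 + … + 110)/111 = 111(111 − 1)/(2·111) = (111 − 1)/2.
Hence E[X] = Σ_{i=1}^{111} (111 − i)/111 = 55 ≈ 55.00000.

E[X] = 55 = 55.00000.


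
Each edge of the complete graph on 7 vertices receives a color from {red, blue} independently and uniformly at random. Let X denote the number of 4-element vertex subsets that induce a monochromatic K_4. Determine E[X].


Let X = Σ_S X_S over the C(7, 4) = 35 subsets S of size 4, where X_S = 1 if the K_4 on S is monochromatic.
For a fixed S, the K_4 on S has C(4, 2) = 6 edges. P[all 6 edges red] = (1/2)^6, and likewise for blue, so P[monochromatic] = 2·(1/2)^6 = 2^{1 − 6} = 1/32.
By linearity of expectation: E[X] = C(7, 4) · 2^{1 − 6} = 35 · 1/32 = 35/32.
Numerically: E[X] ≈ 1.09375.

E[X] = C(7,4)·2^(1−C(4,2)) = 35/32 ≈ 1.09375.


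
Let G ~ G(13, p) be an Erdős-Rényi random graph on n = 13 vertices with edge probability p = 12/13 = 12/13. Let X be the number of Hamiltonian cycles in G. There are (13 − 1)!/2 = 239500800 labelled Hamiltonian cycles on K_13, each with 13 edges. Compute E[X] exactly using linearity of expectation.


K_13 has (13 − 1)!/2 = 239500800 labelled Hamiltonian cycles.
For each such Hamiltonian cycle H, let X_H = 1 if all 13 edges of H are present in G. Then P[X_H = 1] = p^{13} = (12/13)^{13} = 106993205379072/302875106592253.
Summing the indicators: E[X] = Σ_H E[X_H] = 239500800 · p^{13} = 239500800 · 106993205379072/302875106592253 = 25624958282852047257600/302875106592253.
Numerically: E[X] ≈ 8.46e+07.

E[X] = 239500800 · (12/13)^{13} = 25624958282852047257600/302875106592253 ≈ 8.46e+07.


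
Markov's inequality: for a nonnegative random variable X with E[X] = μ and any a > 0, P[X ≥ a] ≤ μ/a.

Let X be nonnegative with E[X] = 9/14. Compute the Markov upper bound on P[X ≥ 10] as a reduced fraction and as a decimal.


μ = E[X] = 9/14, a = 10.
Markov: P[X ≥ 10] ≤ μ/a = (9/14)/10 = 9/140.
Numerically: ≈ 0.064286.
(Since a = 10 > μ = 0.642857, the bound 9/140 is < 1 and informative.)

P[X ≥ 10] ≤ 9/140 ≈ 0.064286.


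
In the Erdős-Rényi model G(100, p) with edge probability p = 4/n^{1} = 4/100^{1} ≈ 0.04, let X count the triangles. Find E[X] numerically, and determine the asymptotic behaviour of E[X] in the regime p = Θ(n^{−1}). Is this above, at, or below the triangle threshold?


Number of potential triangles: C(100, 3) = 161700.
Each occurs with probability p³ ≈ (0.04)³ ≈ 6.40000e-05.
By linearity: E[X] = C(100, 3)·p³ ≈ 161700 · 6.40000e-05 ≈ 10.349.
Here α = 1, so p = 4/n is exactly at the triangle threshold p ~ 1/n. Asymptotically E[X] → c³/6 = 4³/6 = 32/3 ≈ 10.667, a bounded constant. In this regime the triangle count is asymptotically Poisson(c³/6).

E[X] ≈ 10.349; in regime p = Θ(1/n^{1}) E[X] stays bounded (at the triangle threshold p ~ 1/n).


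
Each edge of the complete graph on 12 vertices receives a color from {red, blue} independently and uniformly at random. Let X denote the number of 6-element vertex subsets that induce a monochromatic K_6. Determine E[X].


Let X = Σ_S X_S over the C(12, 6) = 924 subsets S of size 6, where X_S = 1 if the K_6 on S is monochromatic.
For a fixed S, the K_6 on S has C(6, 2) = 15 edges. P[all 15 edges red] = (1/2)^15, and likewise for blue, so P[monochromatic] = 2·(1/2)^15 = 2^{1 − 15} = 1/16384.
Summing: E[X] = C(12, 6) · 2^{1 − 15} = 924 · 1/16384 = 231/4096.
Numerically: E[X] ≈ 0.056.

E[X] = C(12,6)·2^(1−C(6,2)) = 231/4096 ≈ 0.056.


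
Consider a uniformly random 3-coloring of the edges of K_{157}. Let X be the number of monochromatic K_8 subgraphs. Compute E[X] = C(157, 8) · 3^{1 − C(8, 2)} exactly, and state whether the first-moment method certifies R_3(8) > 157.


E[X] = C(157, 8) · 3^{1 − 28} = 7637643295425 · 3^{−27} = 7637643295425/7625597484987.
As a reduced fraction: E[X] = 848627032825/847288609443 ≈ 1.002.
Is E[X] < 1? NO.
Since E[X] ≥ 1, the first-moment bound is inconclusive at n = 157; it does NOT by itself certify R_3(8) > 157.

E[X] = 848627032825/847288609443 ≈ 1.002; E[X] ≥ 1; first-moment method inconclusive here.


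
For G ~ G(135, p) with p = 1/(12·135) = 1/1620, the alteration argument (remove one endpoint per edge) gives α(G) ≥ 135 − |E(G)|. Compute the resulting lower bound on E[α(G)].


E[|E(G)|] = C(135, 2)·p = 9045 · (1/1620) = 67/12.
E[α(G)] ≥ n − E[|E(G)|] = 135 − 67/12 = 1553/12.
Numerically: ≈ 129.4167.
(This is only a lower bound; the true E[α(G)] may be larger.)

E[α(G)] ≥ 1553/12 ≈ 129.4167.


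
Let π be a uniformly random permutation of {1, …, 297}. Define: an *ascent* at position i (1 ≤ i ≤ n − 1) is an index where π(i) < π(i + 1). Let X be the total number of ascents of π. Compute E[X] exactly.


Write X = Σ X_I over i = 1, …, 296, with X_I the indicator of one ascent.
There are 296 indicators.
For each fixed i, the pair (π(i), π(i+1)) is a uniformly random ordered pair of distinct values from {1, …, 297}; by symmetry P[π(i) < π(i+1)] = 1/2.
By linearity: E[X] = 296 · (1/2) = (297 − 1) · (1/2) = 148 ≈ 148.000.

E[X] = 148 = 148.000.


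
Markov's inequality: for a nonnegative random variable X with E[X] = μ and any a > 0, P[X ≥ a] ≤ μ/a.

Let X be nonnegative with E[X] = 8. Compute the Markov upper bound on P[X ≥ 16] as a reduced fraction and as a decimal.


μ = E[X] = 8, a = 16.
Markov: P[X ≥ 16] ≤ μ/a = (8)/16 = 1/2.
Numerically: ≈ 0.5000.
(Since a = 16 > μ = 8.0000, the bound 1/2 is < 1 and informative.)

P[X ≥ 16] ≤ 1/2 ≈ 0.5000.


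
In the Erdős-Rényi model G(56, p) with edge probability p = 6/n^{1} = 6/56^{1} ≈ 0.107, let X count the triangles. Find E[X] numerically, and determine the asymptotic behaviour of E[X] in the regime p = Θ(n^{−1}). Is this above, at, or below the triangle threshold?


Number of potential triangles: C(56, 3) = 27720.
Each occurs with probability p³ ≈ (0.107)³ ≈ 1.22996e-03.
By linearity: E[X] = C(56, 3)·p³ ≈ 27720 · 1.22996e-03 ≈ 34.094.
Here α = 1, so p = 6/n is exactly at the triangle threshold p ~ 1/n. Asymptotically E[X] → c³/6 = 6³/6 = 36 ≈ 36.000, a bounded constant. In this regime the triangle count is asymptotically Poisson(c³/6).

E[X] ≈ 34.094; in regime p = Θ(1/n^{1}) E[X] stays bounded (at the triangle threshold p ~ 1/n).


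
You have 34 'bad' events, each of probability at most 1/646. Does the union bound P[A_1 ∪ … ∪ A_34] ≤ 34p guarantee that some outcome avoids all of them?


Union bound: P[∪_{i=1}^{34} A_i] ≤ Σ_i P[A_i] ≤ 34·p = 34·(1/646) = 1/19.
Numerically: 1/19 ≈ 0.05263.
Is 1/19 < 1? YES.
Since P[∪ A_i] ≤ 1/19 < 1, the complement has P[∩ A_i^c] ≥ 1 − 1/19 = 18/19 > 0, so some outcome avoids every A_i.

34·p = 1/19 ≈ 0.05263; existence CERTIFIED by the union bound.


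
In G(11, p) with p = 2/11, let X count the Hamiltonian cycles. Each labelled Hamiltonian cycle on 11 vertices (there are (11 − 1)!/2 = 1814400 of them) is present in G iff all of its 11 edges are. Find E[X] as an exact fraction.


K_11 has (11 − 1)!/2 = 1814400 labelled Hamiltonian cycles.
For each such Hamiltonian cycle H, let X_H = 1 if all 11 edges of H are present in G. Then P[X_H = 1] = p^{11} = (2/11)^{11} = 2048/285311670611.
Summing the indicators: E[X] = Σ_H E[X_H] = 1814400 · p^{11} = 1814400 · 2048/285311670611 = 3715891200/285311670611.
Numerically: E[X] ≈ 0.01302.

E[X] = 1814400 · (2/11)^{11} = 3715891200/285311670611 ≈ 0.01302.


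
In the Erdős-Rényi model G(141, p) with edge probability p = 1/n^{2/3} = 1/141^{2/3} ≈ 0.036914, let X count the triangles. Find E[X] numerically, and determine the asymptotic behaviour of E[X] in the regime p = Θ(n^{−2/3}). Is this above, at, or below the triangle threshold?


Number of potential triangles: C(141, 3) = 457310.
Each occurs with probability p³ ≈ (0.036914)³ ≈ 5.0299281e-05.
By linearity: E[X] = C(141, 3)·p³ ≈ 457310 · 5.0299281e-05 ≈ 23.00236.
Since α = 2/3 < 1, p = c/n^{2/3} ≫ 1/n is above the triangle threshold p ~ 1/n. Asymptotically E[X] ~ (c³/6)·n^{3(1−α)} = (1³/6)·n^{1} → ∞; triangles are abundant w.h.p.

E[X] ≈ 23.00236; in regime p = Θ(1/n^{2/3}) E[X] diverges (above the triangle threshold p ~ 1/n).


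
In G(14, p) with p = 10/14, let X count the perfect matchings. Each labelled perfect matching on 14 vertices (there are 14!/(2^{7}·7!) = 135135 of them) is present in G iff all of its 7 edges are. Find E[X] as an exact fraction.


K_14 has 14!/(2^{7}·7!) = 135135 labelled perfect matchings.
For each such perfect matching H, let X_H = 1 if all 7 edges of H are present in G. Then P[X_H = 1] = p^{7} = (5/7)^{7} = 78125/823543.
By linearity: E[X] = Σ_H E[X_H] = 135135 · p^{7} = 135135 · 78125/823543 = 1508203125/117649.
Numerically: E[X] ≈ 1.282e+04.

E[X] = 135135 · (5/7)^{7} = 1508203125/117649 ≈ 1.282e+04.


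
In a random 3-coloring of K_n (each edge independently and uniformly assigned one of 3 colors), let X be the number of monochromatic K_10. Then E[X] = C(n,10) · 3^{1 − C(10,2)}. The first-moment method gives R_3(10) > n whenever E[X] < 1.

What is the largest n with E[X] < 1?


We need C(n, 10) · 3^{1 − 45} < 1, i.e. C(n, 10) < 3^{45 − 1} = 984770902183611232881.
Check values of n near the boundary:
  n = 568: C(568, 10) = 889446337783744949208; 889446337783744949208 < 984770902183611232881? YES
  n = 569: C(569, 10) = 905357721286137524328; 905357721286137524328 < 984770902183611232881? YES
  n = 570: C(570, 10) = 921524823451961408691; 921524823451961408691 < 984770902183611232881? YES
  n = 571: C(571, 10) = 937951290893172842001; 937951290893172842001 < 984770902183611232881? YES
  n = 572: C(572, 10) = 954640815642161682606; 954640815642161682606 < 984770902183611232881? YES
  n = 573: C(573, 10) = 971597135635805762226; 971597135635805762226 < 984770902183611232881? YES
  n = 574: C(574, 10) = 988824035203816502691; 988824035203816502691 < 984770902183611232881? NO
  n = 575: C(575, 10) = 1006325345561406175305; 1006325345561406175305 < 984770902183611232881? NO
  n = 576: C(576, 10) = 1024104945306307344480; 1024104945306307344480 < 984770902183611232881? NO
The largest n with C(n, 10) < 984770902183611232881 is n = 573 (where E[X] = 35985079097622435638/36472996377170786403 ≈ 0.9866). Hence R_3(10) > 573, i.e. R_3(10) ≥ 574.

Largest n = 573; hence R_3(10) > 573.


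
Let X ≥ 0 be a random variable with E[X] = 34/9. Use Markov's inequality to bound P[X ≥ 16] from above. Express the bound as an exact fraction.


μ = E[X] = 34/9, a = 16.
Markov: P[X ≥ 16] ≤ μ/a = (34/9)/16 = 17/72.
Numerically: ≈ 0.2361.
(Since a = 16 > μ = 3.7778, the bound 17/72 is < 1 and informative.)

P[X ≥ 16] ≤ 17/72 ≈ 0.2361.


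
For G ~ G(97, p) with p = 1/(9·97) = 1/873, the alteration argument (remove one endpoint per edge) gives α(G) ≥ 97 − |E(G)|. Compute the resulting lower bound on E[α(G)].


E[|E(G)|] = C(97, 2)·p = 4656 · (1/873) = 16/3.
E[α(G)] ≥ n − E[|E(G)|] = 97 − 16/3 = 275/3.
Numerically: ≈ 91.66667.
(This is only a lower bound; the true E[α(G)] may be larger.)

E[α(G)] ≥ 275/3 ≈ 91.66667.


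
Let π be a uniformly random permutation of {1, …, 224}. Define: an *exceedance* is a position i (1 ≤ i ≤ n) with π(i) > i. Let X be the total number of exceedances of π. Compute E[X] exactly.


Write X = Σ_{i=1}^{224} X_i, where X_i = 1_{π(i) > i}.
For each fixed i, π(i) is uniform over {1, …, 224} (marginal of a uniform permutation), so P[π(i) > i] = (n − i)/n. Summing: Σ_{i=1}^{224} (n − i)/n = (0 + 1 + … + 223)/224 = 224(224 − 1)/(2·224) = (224 − 1)/2.
Hence E[X] = Σ_{i=1}^{224} (224 − i)/224 = 223/2 ≈ 111.500000.

E[X] = 223/2 = 111.500000.


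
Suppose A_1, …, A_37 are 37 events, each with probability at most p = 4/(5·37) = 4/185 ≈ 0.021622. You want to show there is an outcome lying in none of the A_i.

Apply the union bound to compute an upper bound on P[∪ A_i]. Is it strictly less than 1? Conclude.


Union bound: P[∪_{i=1}^{37} A_i] ≤ Σ_i P[A_i] ≤ 37·p = 37·(4/185) = 4/5.
Numerically: 4/5 ≈ 0.800000.
Is 4/5 < 1? YES.
Since P[∪ A_i] ≤ 4/5 < 1, the complement has P[∩ A_i^c] ≥ 1 − 4/5 = 1/5 > 0, so some outcome avoids every A_i.

37·p = 4/5 ≈ 0.800000; existence CERTIFIED by the union bound.


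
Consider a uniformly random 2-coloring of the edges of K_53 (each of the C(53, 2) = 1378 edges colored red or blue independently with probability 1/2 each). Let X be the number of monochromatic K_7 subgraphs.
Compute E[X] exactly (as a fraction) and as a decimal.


Let X = Σ_S X_S over the C(53, 7) = 154143080 subsets S of size 7, where X_S = 1 if the K_7 on S is monochromatic.
For a fixed S, the K_7 on S has C(7, 2) = 21 edges. P[all 21 edges red] = (1/2)^21, and likewise for blue, so P[monochromatic] = 2·(1/2)^21 = 2^{1 − 21} = 1/1048576.
Summing: E[X] = C(53, 7) · 2^{1 − 21} = 154143080 · 1/1048576 = 19267885/131072.
Numerically: E[X] ≈ 147.002296.

E[X] = C(53,7)·2^(1−C(7,2)) = 19267885/131072 ≈ 147.002296.


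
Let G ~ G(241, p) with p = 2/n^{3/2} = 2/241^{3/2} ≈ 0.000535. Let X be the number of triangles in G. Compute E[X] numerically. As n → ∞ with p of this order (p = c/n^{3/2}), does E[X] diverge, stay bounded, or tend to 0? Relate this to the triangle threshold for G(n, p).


Number of potential triangles: C(241, 3) = 2303960.
Each occurs with probability p³ ≈ (0.000535)³ ≈ 1.52761e-10.
By linearity: E[X] = C(241, 3)·p³ ≈ 2303960 · 1.52761e-10 ≈ 0.000.
Since α = 3/2 > 1, p = c/n^{3/2} = o(1/n) is below the triangle threshold p ~ 1/n. Asymptotically E[X] ~ (c³/6)·n^{3(1−α)} = (2³/6)·n^{-1.5} → 0, so by Markov's inequality G has no triangles w.h.p.

E[X] ≈ 0.000; in regime p = Θ(1/n^{3/2}) E[X] tends to 0 (below the triangle threshold p ~ 1/n).


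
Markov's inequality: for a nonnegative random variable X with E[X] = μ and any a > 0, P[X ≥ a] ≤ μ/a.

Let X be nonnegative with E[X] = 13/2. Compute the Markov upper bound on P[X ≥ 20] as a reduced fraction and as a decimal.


μ = E[X] = 13/2, a = 20.
Markov: P[X ≥ 20] ≤ μ/a = (13/2)/20 = 13/40.
Numerically: ≈ 0.325000.
(Since a = 20 > μ = 6.500000, the bound 13/40 is < 1 and informative.)

P[X ≥ 20] ≤ 13/40 ≈ 0.325000.


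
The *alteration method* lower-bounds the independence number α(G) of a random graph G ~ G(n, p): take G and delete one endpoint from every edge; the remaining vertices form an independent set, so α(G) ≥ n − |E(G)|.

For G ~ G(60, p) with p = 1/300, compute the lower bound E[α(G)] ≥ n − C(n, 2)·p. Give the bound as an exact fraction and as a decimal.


E[|E(G)|] = C(60, 2)·p = 1770 · (1/300) = 59/10.
E[α(G)] ≥ n − E[|E(G)|] = 60 − 59/10 = 541/10.
Numerically: ≈ 54.10000.
(This is only a lower bound; the true E[α(G)] may be larger.)

E[α(G)] ≥ 541/10 ≈ 54.10000.


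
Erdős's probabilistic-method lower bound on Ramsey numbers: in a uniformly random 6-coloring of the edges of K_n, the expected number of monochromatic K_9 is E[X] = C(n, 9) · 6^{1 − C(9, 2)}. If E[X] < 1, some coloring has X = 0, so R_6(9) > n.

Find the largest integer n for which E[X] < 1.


We need C(n, 9) · 6^{1 − 36} < 1, i.e. C(n, 9) < 6^{36 − 1} = 1719070799748422591028658176.
Check values of n near the boundary:
  n = 4406: C(4406, 9) = 1710356485221788389505285700; 1710356485221788389505285700 < 1719070799748422591028658176? YES
  n = 4407: C(4407, 9) = 1713856532599459170657070050; 1713856532599459170657070050 < 1719070799748422591028658176? YES
  n = 4408: C(4408, 9) = 1717362945146264156457459600; 1717362945146264156457459600 < 1719070799748422591028658176? YES
  n = 4409: C(4409, 9) = 1720875732988608787686577131; 1720875732988608787686577131 < 1719070799748422591028658176? NO
  n = 4410: C(4410, 9) = 1724394906266704102180823710; 1724394906266704102180823710 < 1719070799748422591028658176? NO
  n = 4411: C(4411, 9) = 1727920475134582415883601405; 1727920475134582415883601405 < 1719070799748422591028658176? NO
The largest n with C(n, 9) < 1719070799748422591028658176 is n = 4408 (where E[X] = 35778394690547169926197075/35813974994758803979763712 ≈ 0.999007). Hence R_6(9) > 4408, i.e. R_6(9) ≥ 4409.

Largest n = 4408; hence R_6(9) > 4408.


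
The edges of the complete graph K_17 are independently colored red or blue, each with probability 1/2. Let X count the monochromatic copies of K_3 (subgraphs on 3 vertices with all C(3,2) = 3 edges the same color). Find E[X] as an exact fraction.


Let X = Σ_S X_S over the C(17, 3) = 680 subsets S of size 3, where X_S = 1 if the K_3 on S is monochromatic.
For a fixed S, the K_3 on S has C(3, 2) = 3 edges. P[all 3 edges red] = (1/2)^3, and likewise for blue, so P[monochromatic] = 2·(1/2)^3 = 2^{1 − 3} = 1/4.
By linearity of expectation: E[X] = C(17, 3) · 2^{1 − 3} = 680 · 1/4 = 170.
Numerically: E[X] ≈ 170.000000.

E[X] = C(17,3)·2^(1−C(3,2)) = 170 ≈ 170.000000.


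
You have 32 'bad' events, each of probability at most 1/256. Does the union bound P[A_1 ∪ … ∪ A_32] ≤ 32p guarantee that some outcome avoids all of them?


Union bound: P[∪_{i=1}^{32} A_i] ≤ Σ_i P[A_i] ≤ 32·p = 32·(1/256) = 1/8.
Numerically: 1/8 ≈ 0.125.
Is 1/8 < 1? YES.
Since P[∪ A_i] ≤ 1/8 < 1, the complement has P[∩ A_i^c] ≥ 1 − 1/8 = 7/8 > 0, so some outcome avoids every A_i.

32·p = 1/8 ≈ 0.125; existence CERTIFIED by the union bound.


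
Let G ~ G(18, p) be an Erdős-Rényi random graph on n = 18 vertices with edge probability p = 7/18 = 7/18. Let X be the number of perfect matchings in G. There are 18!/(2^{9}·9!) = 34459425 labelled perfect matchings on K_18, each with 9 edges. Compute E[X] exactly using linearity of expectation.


K_18 has 18!/(2^{9}·9!) = 34459425 labelled perfect matchings.
For each such perfect matching H, let X_H = 1 if all 9 edges of H are present in G. Then P[X_H = 1] = p^{9} = (7/18)^{9} = 40353607/198359290368.
Summing the indicators: E[X] = Σ_H E[X_H] = 34459425 · p^{9} = 34459425 · 40353607/198359290368 = 17167433257975/2448880128.
Numerically: E[X] ≈ 7.01e+03.

E[X] = 34459425 · (7/18)^{9} = 17167433257975/2448880128 ≈ 7.01e+03.


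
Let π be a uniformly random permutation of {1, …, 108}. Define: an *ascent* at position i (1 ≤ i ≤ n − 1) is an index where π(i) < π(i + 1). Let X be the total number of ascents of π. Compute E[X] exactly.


Write X = Σ X_I over i = 1, …, 107, with X_I the indicator of one ascent.
There are 107 indicators.
For each fixed i, the pair (π(i), π(i+1)) is a uniformly random ordered pair of distinct values from {1, …, 108}; by symmetry P[π(i) < π(i+1)] = 1/2.
By linearity: E[X] = 107 · (1/2) = (108 − 1) · (1/2) = 107/2 ≈ 53.500000.

E[X] = 107/2 = 53.500000.


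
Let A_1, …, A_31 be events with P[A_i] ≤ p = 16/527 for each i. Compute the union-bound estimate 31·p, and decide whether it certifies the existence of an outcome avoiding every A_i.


Union bound: P[∪_{i=1}^{31} A_i] ≤ Σ_i P[A_i] ≤ 31·p = 31·(16/527) = 16/17.
Numerically: 16/17 ≈ 0.941.
Is 16/17 < 1? YES.
Since P[∪ A_i] ≤ 16/17 < 1, the complement has P[∩ A_i^c] ≥ 1 − 16/17 = 1/17 > 0, so some outcome avoids every A_i.

31·p = 16/17 ≈ 0.941; existence CERTIFIED by the union bound.


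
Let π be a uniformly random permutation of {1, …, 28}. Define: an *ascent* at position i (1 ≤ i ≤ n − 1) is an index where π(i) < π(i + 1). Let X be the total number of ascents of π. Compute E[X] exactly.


Write X = Σ X_I over i = 1, …, 27, with X_I the indicator of one ascent.
There are 27 indicators.
For each fixed i, the pair (π(i), π(i+1)) is a uniformly random ordered pair of distinct values from {1, …, 28}; by symmetry P[π(i) < π(i+1)] = 1/2.
By linearity: E[X] = 27 · (1/2) = (28 − 1) · (1/2) = 27/2 ≈ 13.500.

E[X] = 27/2 = 13.500.


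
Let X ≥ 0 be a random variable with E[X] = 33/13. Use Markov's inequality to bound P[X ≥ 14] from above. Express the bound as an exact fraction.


μ = E[X] = 33/13, a = 14.
Markov: P[X ≥ 14] ≤ μ/a = (33/13)/14 = 33/182.
Numerically: ≈ 0.18132.
(Since a = 14 > μ = 2.53846, the bound 33/182 is < 1 and informative.)

P[X ≥ 14] ≤ 33/182 ≈ 0.18132.


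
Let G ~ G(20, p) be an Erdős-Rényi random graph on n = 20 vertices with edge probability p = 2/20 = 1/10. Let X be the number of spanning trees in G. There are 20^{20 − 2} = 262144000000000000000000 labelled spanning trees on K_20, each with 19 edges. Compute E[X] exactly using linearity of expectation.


K_20 has 20^{20 − 2} = 262144000000000000000000 labelled spanning trees.
For each such spanning tree H, let X_H = 1 if all 19 edges of H are present in G. Then P[X_H = 1] = p^{19} = (1/10)^{19} = 1/10000000000000000000.
Summing the indicators: E[X] = Σ_H E[X_H] = 262144000000000000000000 · p^{19} = 262144000000000000000000 · 1/10000000000000000000 = 131072/5.
Numerically: E[X] ≈ 26214.4.

E[X] = 262144000000000000000000 · (1/10)^{19} = 131072/5 ≈ 26214.4.


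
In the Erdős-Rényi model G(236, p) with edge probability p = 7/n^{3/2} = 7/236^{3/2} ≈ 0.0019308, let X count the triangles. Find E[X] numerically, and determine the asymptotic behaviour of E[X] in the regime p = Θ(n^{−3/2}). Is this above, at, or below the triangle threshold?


Number of potential triangles: C(236, 3) = 2162940.
Each occurs with probability p³ ≈ (0.0019308)³ ≈ 7.1976398e-09.
By linearity: E[X] = C(236, 3)·p³ ≈ 2162940 · 7.1976398e-09 ≈ 0.01557.
Since α = 3/2 > 1, p = c/n^{3/2} = o(1/n) is below the triangle threshold p ~ 1/n. Asymptotically E[X] ~ (c³/6)·n^{3(1−α)} = (7³/6)·n^{-1.5} → 0, so by Markov's inequality G has no triangles w.h.p.

E[X] ≈ 0.01557; in regime p = Θ(1/n^{3/2}) E[X] tends to 0 (below the triangle threshold p ~ 1/n).


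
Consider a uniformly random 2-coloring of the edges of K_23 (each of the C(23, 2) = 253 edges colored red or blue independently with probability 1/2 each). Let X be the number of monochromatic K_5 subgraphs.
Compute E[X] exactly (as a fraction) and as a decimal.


Let X = Σ_S X_S over the C(23, 5) = 33649 subsets S of size 5, where X_S = 1 if the K_5 on S is monochromatic.
For a fixed S, the K_5 on S has C(5, 2) = 10 edges. P[all 10 edges red] = (1/2)^10, and likewise for blue, so P[monochromatic] = 2·(1/2)^10 = 2^{1 − 10} = 1/512.
By linearity of expectation: E[X] = C(23, 5) · 2^{1 − 10} = 33649 · 1/512 = 33649/512.
Numerically: E[X] ≈ 65.7207.

E[X] = C(23,5)·2^(1−C(5,2)) = 33649/512 ≈ 65.7207.


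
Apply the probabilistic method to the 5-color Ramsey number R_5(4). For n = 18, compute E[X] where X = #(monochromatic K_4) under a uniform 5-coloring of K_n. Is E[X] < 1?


E[X] = C(18, 4) · 5^{1 − 6} = 3060 · 5^{−5} = 3060/3125.
As a reduced fraction: E[X] = 612/625 ≈ 0.97920.
Is E[X] < 1? YES.
Since E[X] < 1, there exists a 5-coloring of K_{18} with no monochromatic K_4; hence R_5(4) > 18.

E[X] = 612/625 ≈ 0.97920; E[X] < 1, so R_5(4) > 18.


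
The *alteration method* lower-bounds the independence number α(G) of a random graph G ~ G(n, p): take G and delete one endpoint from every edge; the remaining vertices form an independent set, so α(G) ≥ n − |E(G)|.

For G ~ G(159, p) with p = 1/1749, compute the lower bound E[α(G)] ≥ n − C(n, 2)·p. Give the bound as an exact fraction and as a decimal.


E[|E(G)|] = C(159, 2)·p = 12561 · (1/1749) = 79/11.
E[α(G)] ≥ n − E[|E(G)|] = 159 − 79/11 = 1670/11.
Numerically: ≈ 151.818182.
(This is only a lower bound; the true E[α(G)] may be larger.)

E[α(G)] ≥ 1670/11 ≈ 151.818182.
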